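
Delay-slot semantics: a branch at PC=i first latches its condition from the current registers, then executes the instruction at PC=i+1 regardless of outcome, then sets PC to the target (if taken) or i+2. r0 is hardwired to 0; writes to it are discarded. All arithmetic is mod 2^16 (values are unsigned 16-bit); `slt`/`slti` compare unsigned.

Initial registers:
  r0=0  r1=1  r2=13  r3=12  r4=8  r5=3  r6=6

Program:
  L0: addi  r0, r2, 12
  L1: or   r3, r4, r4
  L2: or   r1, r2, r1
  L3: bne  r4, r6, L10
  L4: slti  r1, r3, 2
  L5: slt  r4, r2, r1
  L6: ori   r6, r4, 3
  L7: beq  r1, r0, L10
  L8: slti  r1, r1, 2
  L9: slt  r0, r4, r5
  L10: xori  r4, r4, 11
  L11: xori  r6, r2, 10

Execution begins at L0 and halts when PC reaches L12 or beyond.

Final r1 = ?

0

  step pc=0: addi  r0, r2, 12  regs=(0,1,13,12,8,3,6)
  step pc=1: or   r3, r4, r4  regs=(0,1,13,8,8,3,6)
  step pc=2: or   r1, r2, r1  regs=(0,13,13,8,8,3,6)
  step pc=3: bne  r4, r6, L10  cond=T  regs=(0,13,13,8,8,3,6)
  step pc=4: slti  r1, r3, 2  regs=(0,0,13,8,8,3,6)
  step pc=10: xori  r4, r4, 11  regs=(0,0,13,8,3,3,6)
  step pc=11: xori  r6, r2, 10  regs=(0,0,13,8,3,3,7)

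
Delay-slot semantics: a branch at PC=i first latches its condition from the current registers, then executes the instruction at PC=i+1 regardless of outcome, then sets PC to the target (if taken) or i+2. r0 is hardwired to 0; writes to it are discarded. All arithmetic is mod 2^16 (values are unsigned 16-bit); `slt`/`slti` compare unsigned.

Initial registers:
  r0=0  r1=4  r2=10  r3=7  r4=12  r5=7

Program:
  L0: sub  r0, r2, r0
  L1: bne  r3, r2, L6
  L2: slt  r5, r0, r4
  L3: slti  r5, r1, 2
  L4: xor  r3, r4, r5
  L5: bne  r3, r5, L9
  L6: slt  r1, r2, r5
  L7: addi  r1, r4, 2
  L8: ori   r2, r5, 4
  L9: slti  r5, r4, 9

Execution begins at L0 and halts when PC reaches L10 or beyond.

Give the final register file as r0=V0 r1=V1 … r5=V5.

r0=0 r1=14 r2=5 r3=7 r4=12 r5=0

#0 sub  r0, r2, r0 ; 0/4/10/7/12/7
#1 bne  r3, r2, L6 ; 0/4/10/7/12/7 ; →target
#2 slt  r5, r0, r4 ; 0/4/10/7/12/1
#6 slt  r1, r2, r5 ; 0/0/10/7/12/1
#7 addi  r1, r4, 2 ; 0/14/10/7/12/1
#8 ori   r2, r5, 4 ; 0/14/5/7/12/1
#9 slti  r5, r4, 9 ; 0/14/5/7/12/0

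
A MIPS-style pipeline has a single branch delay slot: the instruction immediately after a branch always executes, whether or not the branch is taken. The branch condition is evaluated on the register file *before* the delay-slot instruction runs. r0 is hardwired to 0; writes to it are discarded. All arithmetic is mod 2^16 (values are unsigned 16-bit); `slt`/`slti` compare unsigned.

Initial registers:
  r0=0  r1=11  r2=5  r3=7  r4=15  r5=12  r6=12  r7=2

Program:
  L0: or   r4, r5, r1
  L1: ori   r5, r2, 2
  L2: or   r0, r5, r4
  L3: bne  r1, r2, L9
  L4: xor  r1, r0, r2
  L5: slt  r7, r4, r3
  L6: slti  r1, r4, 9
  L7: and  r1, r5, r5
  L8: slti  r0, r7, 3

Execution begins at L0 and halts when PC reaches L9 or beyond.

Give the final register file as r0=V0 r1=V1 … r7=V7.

r0=0 r1=5 r2=5 r3=7 r4=15 r5=7 r6=12 r7=2

  step pc=0: or   r4, r5, r1  regs=(0,11,5,7,15,12,12,2)
  step pc=1: ori   r5, r2, 2  regs=(0,11,5,7,15,7,12,2)
  step pc=2: or   r0, r5, r4  regs=(0,11,5,7,15,7,12,2)
  step pc=3: bne  r1, r2, L9  cond=T  regs=(0,11,5,7,15,7,12,2)
  step pc=4: xor  r1, r0, r2  regs=(0,5,5,7,15,7,12,2)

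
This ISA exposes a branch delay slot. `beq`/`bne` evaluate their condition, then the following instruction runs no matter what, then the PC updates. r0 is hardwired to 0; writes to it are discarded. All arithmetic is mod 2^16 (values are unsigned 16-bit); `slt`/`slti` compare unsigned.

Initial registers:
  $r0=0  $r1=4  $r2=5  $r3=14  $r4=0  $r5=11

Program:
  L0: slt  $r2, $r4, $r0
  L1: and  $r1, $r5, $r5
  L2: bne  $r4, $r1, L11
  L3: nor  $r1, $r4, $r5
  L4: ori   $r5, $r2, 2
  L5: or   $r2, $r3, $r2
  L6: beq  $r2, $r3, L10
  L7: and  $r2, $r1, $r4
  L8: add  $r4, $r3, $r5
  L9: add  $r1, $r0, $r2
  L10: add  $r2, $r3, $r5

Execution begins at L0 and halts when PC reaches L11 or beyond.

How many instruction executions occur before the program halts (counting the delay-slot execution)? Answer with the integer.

[0] slt  $r2, $r4, $r0  →  {$r0:0, $r1:4, $r2:0, $r3:14, $r4:0, $r5:11}
[1] and  $r1, $r5, $r5  →  {$r0:0, $r1:11, $r2:0, $r3:14, $r4:0, $r5:11}
[2] bne  $r4, $r1, L11  →  {$r0:0, $r1:11, $r2:0, $r3:14, $r4:0, $r5:11}  ⟨branch taken⟩
[3] nor  $r1, $r4, $r5  →  {$r0:0, $r1:65524, $r2:0, $r3:14, $r4:0, $r5:11}

4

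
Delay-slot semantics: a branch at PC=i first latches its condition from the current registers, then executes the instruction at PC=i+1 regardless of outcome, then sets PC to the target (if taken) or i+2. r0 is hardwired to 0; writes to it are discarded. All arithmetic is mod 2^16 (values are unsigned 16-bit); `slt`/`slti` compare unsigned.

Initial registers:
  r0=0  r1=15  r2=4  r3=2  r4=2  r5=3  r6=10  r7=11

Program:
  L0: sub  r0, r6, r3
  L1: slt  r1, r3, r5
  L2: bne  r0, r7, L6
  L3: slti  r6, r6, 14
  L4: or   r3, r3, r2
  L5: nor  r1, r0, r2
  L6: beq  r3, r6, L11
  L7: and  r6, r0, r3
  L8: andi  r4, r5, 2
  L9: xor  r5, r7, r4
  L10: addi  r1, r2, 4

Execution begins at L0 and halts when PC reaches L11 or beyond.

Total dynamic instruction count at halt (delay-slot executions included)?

9

[0] sub  r0, r6, r3  →  {r0:0, r1:15, r2:4, r3:2, r4:2, r5:3, r6:10, r7:11}
[1] slt  r1, r3, r5  →  {r0:0, r1:1, r2:4, r3:2, r4:2, r5:3, r6:10, r7:11}
[2] bne  r0, r7, L6  →  {r0:0, r1:1, r2:4, r3:2, r4:2, r5:3, r6:10, r7:11}  ⟨branch taken⟩
[3] slti  r6, r6, 14  →  {r0:0, r1:1, r2:4, r3:2, r4:2, r5:3, r6:1, r7:11}
[6] beq  r3, r6, L11  →  {r0:0, r1:1, r2:4, r3:2, r4:2, r5:3, r6:1, r7:11}  ⟨branch fallthrough⟩
[7] and  r6, r0, r3  →  {r0:0, r1:1, r2:4, r3:2, r4:2, r5:3, r6:0, r7:11}
[8] andi  r4, r5, 2  →  {r0:0, r1:1, r2:4, r3:2, r4:2, r5:3, r6:0, r7:11}
[9] xor  r5, r7, r4  →  {r0:0, r1:1, r2:4, r3:2, r4:2, r5:9, r6:0, r7:11}
[10] addi  r1, r2, 4  →  {r0:0, r1:8, r2:4, r3:2, r4:2, r5:9, r6:0, r7:11}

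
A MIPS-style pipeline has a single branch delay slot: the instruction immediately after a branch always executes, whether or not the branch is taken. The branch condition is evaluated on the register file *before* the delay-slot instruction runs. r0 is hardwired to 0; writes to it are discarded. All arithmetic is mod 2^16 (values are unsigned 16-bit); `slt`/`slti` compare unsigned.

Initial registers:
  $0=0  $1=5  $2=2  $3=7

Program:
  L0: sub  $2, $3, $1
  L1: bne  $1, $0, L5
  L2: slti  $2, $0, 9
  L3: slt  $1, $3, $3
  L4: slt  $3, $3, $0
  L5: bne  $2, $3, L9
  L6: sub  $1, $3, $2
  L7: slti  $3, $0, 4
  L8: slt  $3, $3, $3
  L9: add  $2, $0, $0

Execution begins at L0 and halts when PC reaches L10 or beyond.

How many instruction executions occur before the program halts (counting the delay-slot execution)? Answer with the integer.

PC=0  sub  $2, $3, $1        | $0=0 $1=5 $2=2 $3=7
PC=1  bne  $1, $0, L5        | $0=0 $1=5 $2=2 $3=7  [TAKEN]
PC=2  slti  $2, $0, 9        | $0=0 $1=5 $2=1 $3=7
PC=5  bne  $2, $3, L9        | $0=0 $1=5 $2=1 $3=7  [TAKEN]
PC=6  sub  $1, $3, $2        | $0=0 $1=6 $2=1 $3=7
PC=9  add  $2, $0, $0        | $0=0 $1=6 $2=0 $3=7

6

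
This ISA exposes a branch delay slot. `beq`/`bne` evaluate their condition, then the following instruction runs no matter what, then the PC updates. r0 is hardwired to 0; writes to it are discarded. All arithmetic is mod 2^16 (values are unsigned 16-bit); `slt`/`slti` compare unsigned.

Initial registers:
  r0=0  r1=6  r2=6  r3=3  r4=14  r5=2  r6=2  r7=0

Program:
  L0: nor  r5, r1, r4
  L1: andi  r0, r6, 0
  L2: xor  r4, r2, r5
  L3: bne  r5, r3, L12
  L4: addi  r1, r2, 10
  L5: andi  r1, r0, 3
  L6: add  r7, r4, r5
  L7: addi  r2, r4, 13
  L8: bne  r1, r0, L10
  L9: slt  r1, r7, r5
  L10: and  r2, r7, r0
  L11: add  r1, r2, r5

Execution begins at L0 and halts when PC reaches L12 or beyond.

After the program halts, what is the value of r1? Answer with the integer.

#0 nor  r5, r1, r4 ; 0/6/6/3/14/65521/2/0
#1 andi  r0, r6, 0 ; 0/6/6/3/14/65521/2/0
#2 xor  r4, r2, r5 ; 0/6/6/3/65527/65521/2/0
#3 bne  r5, r3, L12 ; 0/6/6/3/65527/65521/2/0 ; →target
#4 addi  r1, r2, 10 ; 0/16/6/3/65527/65521/2/0

16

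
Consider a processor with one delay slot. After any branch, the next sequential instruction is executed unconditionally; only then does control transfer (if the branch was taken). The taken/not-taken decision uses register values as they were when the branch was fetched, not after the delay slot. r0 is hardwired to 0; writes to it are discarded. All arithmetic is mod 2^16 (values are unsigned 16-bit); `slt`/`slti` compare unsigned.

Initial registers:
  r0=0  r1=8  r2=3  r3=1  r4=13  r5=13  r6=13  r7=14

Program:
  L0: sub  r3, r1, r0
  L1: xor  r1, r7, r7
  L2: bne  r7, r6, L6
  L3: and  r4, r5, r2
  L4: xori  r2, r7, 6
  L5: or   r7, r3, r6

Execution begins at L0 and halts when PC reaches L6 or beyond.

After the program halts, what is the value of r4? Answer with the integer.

1

  step pc=0: sub  r3, r1, r0  regs=(0,8,3,8,13,13,13,14)
  step pc=1: xor  r1, r7, r7  regs=(0,0,3,8,13,13,13,14)
  step pc=2: bne  r7, r6, L6  cond=T  regs=(0,0,3,8,13,13,13,14)
  step pc=3: and  r4, r5, r2  regs=(0,0,3,8,1,13,13,14)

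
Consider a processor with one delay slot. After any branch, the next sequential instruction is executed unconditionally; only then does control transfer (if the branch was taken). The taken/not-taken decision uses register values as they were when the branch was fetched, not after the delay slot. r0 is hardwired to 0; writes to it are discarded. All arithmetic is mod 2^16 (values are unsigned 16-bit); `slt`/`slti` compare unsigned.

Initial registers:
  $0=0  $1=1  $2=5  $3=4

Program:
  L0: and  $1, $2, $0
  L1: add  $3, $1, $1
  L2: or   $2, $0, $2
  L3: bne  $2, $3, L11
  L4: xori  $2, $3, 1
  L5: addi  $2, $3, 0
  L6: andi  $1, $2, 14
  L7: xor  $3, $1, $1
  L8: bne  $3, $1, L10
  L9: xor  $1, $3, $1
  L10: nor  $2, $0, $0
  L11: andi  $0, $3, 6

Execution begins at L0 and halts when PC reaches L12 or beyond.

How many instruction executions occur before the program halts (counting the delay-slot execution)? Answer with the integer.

#0 and  $1, $2, $0 ; 0/0/5/4
#1 add  $3, $1, $1 ; 0/0/5/0
#2 or   $2, $0, $2 ; 0/0/5/0
#3 bne  $2, $3, L11 ; 0/0/5/0 ; →target
#4 xori  $2, $3, 1 ; 0/0/1/0
#11 andi  $0, $3, 6 ; 0/0/1/0

6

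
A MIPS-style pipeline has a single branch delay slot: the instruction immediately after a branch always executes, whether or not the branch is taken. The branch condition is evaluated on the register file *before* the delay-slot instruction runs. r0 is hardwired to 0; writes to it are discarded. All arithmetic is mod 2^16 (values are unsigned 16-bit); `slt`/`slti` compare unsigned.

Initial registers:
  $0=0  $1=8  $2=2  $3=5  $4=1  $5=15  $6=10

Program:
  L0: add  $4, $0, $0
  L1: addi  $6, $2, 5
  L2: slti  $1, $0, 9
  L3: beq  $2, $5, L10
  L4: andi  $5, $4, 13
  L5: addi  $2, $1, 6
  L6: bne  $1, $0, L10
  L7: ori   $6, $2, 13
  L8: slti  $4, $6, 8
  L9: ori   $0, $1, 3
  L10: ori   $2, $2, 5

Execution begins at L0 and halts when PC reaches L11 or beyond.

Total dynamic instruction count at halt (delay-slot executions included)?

  step pc=0: add  $4, $0, $0  regs=(0,8,2,5,0,15,10)
  step pc=1: addi  $6, $2, 5  regs=(0,8,2,5,0,15,7)
  step pc=2: slti  $1, $0, 9  regs=(0,1,2,5,0,15,7)
  step pc=3: beq  $2, $5, L10  cond=F  regs=(0,1,2,5,0,15,7)
  step pc=4: andi  $5, $4, 13  regs=(0,1,2,5,0,0,7)
  step pc=5: addi  $2, $1, 6  regs=(0,1,7,5,0,0,7)
  step pc=6: bne  $1, $0, L10  cond=T  regs=(0,1,7,5,0,0,7)
  step pc=7: ori   $6, $2, 13  regs=(0,1,7,5,0,0,15)
  step pc=10: ori   $2, $2, 5  regs=(0,1,7,5,0,0,15)

9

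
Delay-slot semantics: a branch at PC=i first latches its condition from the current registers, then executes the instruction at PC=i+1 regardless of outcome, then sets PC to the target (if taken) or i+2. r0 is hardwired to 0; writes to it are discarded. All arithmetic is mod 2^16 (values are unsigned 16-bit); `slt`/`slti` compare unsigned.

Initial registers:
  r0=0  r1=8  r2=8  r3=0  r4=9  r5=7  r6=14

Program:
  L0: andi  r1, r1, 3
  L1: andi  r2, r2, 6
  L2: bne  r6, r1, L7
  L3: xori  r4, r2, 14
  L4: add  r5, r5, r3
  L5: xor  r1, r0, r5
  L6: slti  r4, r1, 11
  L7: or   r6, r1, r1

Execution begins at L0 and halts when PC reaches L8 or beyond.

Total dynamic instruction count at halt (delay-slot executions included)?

PC=0  andi  r1, r1, 3        | r0=0 r1=0 r2=8 r3=0 r4=9 r5=7 r6=14
PC=1  andi  r2, r2, 6        | r0=0 r1=0 r2=0 r3=0 r4=9 r5=7 r6=14
PC=2  bne  r6, r1, L7        | r0=0 r1=0 r2=0 r3=0 r4=9 r5=7 r6=14  [TAKEN]
PC=3  xori  r4, r2, 14       | r0=0 r1=0 r2=0 r3=0 r4=14 r5=7 r6=14
PC=7  or   r6, r1, r1        | r0=0 r1=0 r2=0 r3=0 r4=14 r5=7 r6=0

5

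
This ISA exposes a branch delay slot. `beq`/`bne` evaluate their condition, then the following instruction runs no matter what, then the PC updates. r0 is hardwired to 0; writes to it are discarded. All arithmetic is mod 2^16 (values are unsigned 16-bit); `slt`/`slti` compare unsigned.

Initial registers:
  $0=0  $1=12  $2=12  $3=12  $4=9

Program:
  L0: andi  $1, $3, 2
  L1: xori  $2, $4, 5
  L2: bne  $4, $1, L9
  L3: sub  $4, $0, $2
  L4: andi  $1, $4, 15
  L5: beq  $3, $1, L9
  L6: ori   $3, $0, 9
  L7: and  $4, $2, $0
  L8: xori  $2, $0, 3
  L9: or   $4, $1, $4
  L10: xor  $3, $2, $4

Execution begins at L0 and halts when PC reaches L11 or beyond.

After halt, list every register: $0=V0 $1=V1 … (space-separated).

$0=0 $1=0 $2=12 $3=65528 $4=65524

PC=0  andi  $1, $3, 2        | $0=0 $1=0 $2=12 $3=12 $4=9
PC=1  xori  $2, $4, 5        | $0=0 $1=0 $2=12 $3=12 $4=9
PC=2  bne  $4, $1, L9        | $0=0 $1=0 $2=12 $3=12 $4=9  [TAKEN]
PC=3  sub  $4, $0, $2        | $0=0 $1=0 $2=12 $3=12 $4=65524
PC=9  or   $4, $1, $4        | $0=0 $1=0 $2=12 $3=12 $4=65524
PC=10 xor  $3, $2, $4        | $0=0 $1=0 $2=12 $3=65528 $4=65524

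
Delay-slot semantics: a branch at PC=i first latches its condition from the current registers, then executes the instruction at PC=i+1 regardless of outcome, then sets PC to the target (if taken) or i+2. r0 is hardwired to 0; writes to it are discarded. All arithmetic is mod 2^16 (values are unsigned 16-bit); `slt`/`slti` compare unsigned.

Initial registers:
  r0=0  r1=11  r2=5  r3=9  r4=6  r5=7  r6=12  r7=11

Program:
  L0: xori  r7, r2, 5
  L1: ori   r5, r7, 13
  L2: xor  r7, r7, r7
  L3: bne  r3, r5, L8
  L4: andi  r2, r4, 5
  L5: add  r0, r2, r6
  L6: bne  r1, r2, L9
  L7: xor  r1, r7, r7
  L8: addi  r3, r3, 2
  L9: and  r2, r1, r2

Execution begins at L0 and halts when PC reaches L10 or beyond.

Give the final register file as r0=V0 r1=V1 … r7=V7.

r0=0 r1=11 r2=0 r3=11 r4=6 r5=13 r6=12 r7=0

#0 xori  r7, r2, 5 ; 0/11/5/9/6/7/12/0
#1 ori   r5, r7, 13 ; 0/11/5/9/6/13/12/0
#2 xor  r7, r7, r7 ; 0/11/5/9/6/13/12/0
#3 bne  r3, r5, L8 ; 0/11/5/9/6/13/12/0 ; →target
#4 andi  r2, r4, 5 ; 0/11/4/9/6/13/12/0
#8 addi  r3, r3, 2 ; 0/11/4/11/6/13/12/0
#9 and  r2, r1, r2 ; 0/11/0/11/6/13/12/0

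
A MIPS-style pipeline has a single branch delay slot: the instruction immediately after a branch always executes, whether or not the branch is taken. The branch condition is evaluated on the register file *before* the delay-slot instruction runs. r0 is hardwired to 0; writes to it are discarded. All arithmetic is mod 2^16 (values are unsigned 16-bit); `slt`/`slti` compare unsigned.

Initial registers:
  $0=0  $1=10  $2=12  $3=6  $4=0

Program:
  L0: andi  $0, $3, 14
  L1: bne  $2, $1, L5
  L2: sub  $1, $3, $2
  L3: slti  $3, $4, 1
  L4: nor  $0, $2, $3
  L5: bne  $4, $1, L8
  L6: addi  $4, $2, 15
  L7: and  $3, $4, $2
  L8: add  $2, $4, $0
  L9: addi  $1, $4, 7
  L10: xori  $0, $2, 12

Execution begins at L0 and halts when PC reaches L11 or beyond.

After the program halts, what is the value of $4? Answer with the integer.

27

PC=0  andi  $0, $3, 14       | $0=0 $1=10 $2=12 $3=6 $4=0
PC=1  bne  $2, $1, L5        | $0=0 $1=10 $2=12 $3=6 $4=0  [TAKEN]
PC=2  sub  $1, $3, $2        | $0=0 $1=65530 $2=12 $3=6 $4=0
PC=5  bne  $4, $1, L8        | $0=0 $1=65530 $2=12 $3=6 $4=0  [TAKEN]
PC=6  addi  $4, $2, 15       | $0=0 $1=65530 $2=12 $3=6 $4=27
PC=8  add  $2, $4, $0        | $0=0 $1=65530 $2=27 $3=6 $4=27
PC=9  addi  $1, $4, 7        | $0=0 $1=34 $2=27 $3=6 $4=27
PC=10 xori  $0, $2, 12       | $0=0 $1=34 $2=27 $3=6 $4=27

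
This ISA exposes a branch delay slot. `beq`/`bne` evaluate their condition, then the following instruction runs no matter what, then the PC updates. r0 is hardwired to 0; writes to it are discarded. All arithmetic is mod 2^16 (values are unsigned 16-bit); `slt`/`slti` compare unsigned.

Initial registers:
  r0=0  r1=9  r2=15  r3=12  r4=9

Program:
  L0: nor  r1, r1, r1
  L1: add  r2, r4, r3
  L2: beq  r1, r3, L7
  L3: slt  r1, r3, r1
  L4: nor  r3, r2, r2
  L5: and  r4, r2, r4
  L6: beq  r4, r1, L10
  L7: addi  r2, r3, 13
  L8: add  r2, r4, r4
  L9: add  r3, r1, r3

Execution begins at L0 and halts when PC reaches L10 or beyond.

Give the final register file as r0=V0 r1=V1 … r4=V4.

r0=0 r1=1 r2=65527 r3=65514 r4=1

PC=0  nor  r1, r1, r1        | r0=0 r1=65526 r2=15 r3=12 r4=9
PC=1  add  r2, r4, r3        | r0=0 r1=65526 r2=21 r3=12 r4=9
PC=2  beq  r1, r3, L7        | r0=0 r1=65526 r2=21 r3=12 r4=9  [not taken]
PC=3  slt  r1, r3, r1        | r0=0 r1=1 r2=21 r3=12 r4=9
PC=4  nor  r3, r2, r2        | r0=0 r1=1 r2=21 r3=65514 r4=9
PC=5  and  r4, r2, r4        | r0=0 r1=1 r2=21 r3=65514 r4=1
PC=6  beq  r4, r1, L10       | r0=0 r1=1 r2=21 r3=65514 r4=1  [TAKEN]
PC=7  addi  r2, r3, 13       | r0=0 r1=1 r2=65527 r3=65514 r4=1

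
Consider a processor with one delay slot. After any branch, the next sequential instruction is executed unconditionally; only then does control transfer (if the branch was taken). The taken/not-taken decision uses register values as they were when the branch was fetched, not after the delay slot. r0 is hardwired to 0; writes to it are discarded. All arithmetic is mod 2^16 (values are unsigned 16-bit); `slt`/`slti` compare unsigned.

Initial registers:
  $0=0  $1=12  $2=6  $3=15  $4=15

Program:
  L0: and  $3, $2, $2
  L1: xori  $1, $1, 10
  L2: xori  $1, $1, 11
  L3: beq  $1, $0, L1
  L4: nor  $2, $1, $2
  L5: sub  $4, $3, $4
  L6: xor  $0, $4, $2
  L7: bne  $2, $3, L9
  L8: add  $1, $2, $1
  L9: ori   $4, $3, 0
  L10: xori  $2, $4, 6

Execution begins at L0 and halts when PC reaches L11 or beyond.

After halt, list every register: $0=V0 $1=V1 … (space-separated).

  step pc=0: and  $3, $2, $2  regs=(0,12,6,6,15)
  step pc=1: xori  $1, $1, 10  regs=(0,6,6,6,15)
  step pc=2: xori  $1, $1, 11  regs=(0,13,6,6,15)
  step pc=3: beq  $1, $0, L1  cond=F  regs=(0,13,6,6,15)
  step pc=4: nor  $2, $1, $2  regs=(0,13,65520,6,15)
  step pc=5: sub  $4, $3, $4  regs=(0,13,65520,6,65527)
  step pc=6: xor  $0, $4, $2  regs=(0,13,65520,6,65527)
  step pc=7: bne  $2, $3, L9  cond=T  regs=(0,13,65520,6,65527)
  step pc=8: add  $1, $2, $1  regs=(0,65533,65520,6,65527)
  step pc=9: ori   $4, $3, 0  regs=(0,65533,65520,6,6)
  step pc=10: xori  $2, $4, 6  regs=(0,65533,0,6,6)

$0=0 $1=65533 $2=0 $3=6 $4=6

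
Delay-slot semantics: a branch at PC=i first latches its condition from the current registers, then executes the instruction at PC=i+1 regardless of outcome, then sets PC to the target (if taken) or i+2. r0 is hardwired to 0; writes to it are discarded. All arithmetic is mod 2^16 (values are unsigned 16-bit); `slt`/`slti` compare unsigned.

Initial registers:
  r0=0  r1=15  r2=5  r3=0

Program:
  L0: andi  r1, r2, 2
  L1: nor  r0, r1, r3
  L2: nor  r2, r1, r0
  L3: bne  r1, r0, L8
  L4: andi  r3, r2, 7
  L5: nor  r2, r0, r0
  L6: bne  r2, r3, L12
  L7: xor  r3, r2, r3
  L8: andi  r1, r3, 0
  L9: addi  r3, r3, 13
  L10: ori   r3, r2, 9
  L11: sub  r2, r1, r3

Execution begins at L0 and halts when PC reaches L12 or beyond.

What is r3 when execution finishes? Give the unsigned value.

65528

#0 andi  r1, r2, 2 ; 0/0/5/0
#1 nor  r0, r1, r3 ; 0/0/5/0
#2 nor  r2, r1, r0 ; 0/0/65535/0
#3 bne  r1, r0, L8 ; 0/0/65535/0 ; →fallthru
#4 andi  r3, r2, 7 ; 0/0/65535/7
#5 nor  r2, r0, r0 ; 0/0/65535/7
#6 bne  r2, r3, L12 ; 0/0/65535/7 ; →target
#7 xor  r3, r2, r3 ; 0/0/65535/65528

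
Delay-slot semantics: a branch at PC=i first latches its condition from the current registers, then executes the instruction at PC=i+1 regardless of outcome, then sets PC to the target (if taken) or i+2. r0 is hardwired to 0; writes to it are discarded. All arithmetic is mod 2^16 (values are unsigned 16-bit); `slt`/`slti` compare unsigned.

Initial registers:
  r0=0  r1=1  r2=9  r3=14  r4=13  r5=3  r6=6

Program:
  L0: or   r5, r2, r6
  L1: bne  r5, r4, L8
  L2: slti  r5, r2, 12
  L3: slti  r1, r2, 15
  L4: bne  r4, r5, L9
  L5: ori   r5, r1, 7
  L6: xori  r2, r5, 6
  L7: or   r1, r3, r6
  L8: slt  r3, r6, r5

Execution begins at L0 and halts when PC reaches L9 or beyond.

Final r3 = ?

0

[0] or   r5, r2, r6  →  {r0:0, r1:1, r2:9, r3:14, r4:13, r5:15, r6:6}
[1] bne  r5, r4, L8  →  {r0:0, r1:1, r2:9, r3:14, r4:13, r5:15, r6:6}  ⟨branch taken⟩
[2] slti  r5, r2, 12  →  {r0:0, r1:1, r2:9, r3:14, r4:13, r5:1, r6:6}
[8] slt  r3, r6, r5  →  {r0:0, r1:1, r2:9, r3:0, r4:13, r5:1, r6:6}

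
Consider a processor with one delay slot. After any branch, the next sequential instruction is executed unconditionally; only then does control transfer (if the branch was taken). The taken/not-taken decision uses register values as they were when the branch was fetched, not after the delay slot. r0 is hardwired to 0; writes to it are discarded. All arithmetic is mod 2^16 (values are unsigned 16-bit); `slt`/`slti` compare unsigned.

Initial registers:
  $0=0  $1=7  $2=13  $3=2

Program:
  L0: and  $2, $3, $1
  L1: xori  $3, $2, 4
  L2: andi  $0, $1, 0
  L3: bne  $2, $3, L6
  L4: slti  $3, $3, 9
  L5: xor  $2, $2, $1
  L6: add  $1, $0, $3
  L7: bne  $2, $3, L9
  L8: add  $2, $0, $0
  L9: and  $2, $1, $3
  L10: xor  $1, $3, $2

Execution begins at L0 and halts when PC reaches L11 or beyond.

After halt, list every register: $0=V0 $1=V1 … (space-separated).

$0=0 $1=0 $2=1 $3=1

  step pc=0: and  $2, $3, $1  regs=(0,7,2,2)
  step pc=1: xori  $3, $2, 4  regs=(0,7,2,6)
  step pc=2: andi  $0, $1, 0  regs=(0,7,2,6)
  step pc=3: bne  $2, $3, L6  cond=T  regs=(0,7,2,6)
  step pc=4: slti  $3, $3, 9  regs=(0,7,2,1)
  step pc=6: add  $1, $0, $3  regs=(0,1,2,1)
  step pc=7: bne  $2, $3, L9  cond=T  regs=(0,1,2,1)
  step pc=8: add  $2, $0, $0  regs=(0,1,0,1)
  step pc=9: and  $2, $1, $3  regs=(0,1,1,1)
  step pc=10: xor  $1, $3, $2  regs=(0,0,1,1)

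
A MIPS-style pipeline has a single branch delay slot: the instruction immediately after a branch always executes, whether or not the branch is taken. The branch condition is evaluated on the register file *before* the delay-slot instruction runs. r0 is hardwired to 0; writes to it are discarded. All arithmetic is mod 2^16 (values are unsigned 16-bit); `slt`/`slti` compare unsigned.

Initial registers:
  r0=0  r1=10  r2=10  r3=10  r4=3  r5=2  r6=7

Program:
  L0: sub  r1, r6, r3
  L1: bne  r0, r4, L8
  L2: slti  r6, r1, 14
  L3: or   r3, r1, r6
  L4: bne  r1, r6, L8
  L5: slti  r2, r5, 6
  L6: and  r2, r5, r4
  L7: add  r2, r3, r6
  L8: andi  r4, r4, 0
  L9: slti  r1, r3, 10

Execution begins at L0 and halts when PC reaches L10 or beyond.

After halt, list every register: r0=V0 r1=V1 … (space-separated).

[0] sub  r1, r6, r3  →  {r0:0, r1:65533, r2:10, r3:10, r4:3, r5:2, r6:7}
[1] bne  r0, r4, L8  →  {r0:0, r1:65533, r2:10, r3:10, r4:3, r5:2, r6:7}  ⟨branch taken⟩
[2] slti  r6, r1, 14  →  {r0:0, r1:65533, r2:10, r3:10, r4:3, r5:2, r6:0}
[8] andi  r4, r4, 0  →  {r0:0, r1:65533, r2:10, r3:10, r4:0, r5:2, r6:0}
[9] slti  r1, r3, 10  →  {r0:0, r1:0, r2:10, r3:10, r4:0, r5:2, r6:0}

r0=0 r1=0 r2=10 r3=10 r4=0 r5=2 r6=0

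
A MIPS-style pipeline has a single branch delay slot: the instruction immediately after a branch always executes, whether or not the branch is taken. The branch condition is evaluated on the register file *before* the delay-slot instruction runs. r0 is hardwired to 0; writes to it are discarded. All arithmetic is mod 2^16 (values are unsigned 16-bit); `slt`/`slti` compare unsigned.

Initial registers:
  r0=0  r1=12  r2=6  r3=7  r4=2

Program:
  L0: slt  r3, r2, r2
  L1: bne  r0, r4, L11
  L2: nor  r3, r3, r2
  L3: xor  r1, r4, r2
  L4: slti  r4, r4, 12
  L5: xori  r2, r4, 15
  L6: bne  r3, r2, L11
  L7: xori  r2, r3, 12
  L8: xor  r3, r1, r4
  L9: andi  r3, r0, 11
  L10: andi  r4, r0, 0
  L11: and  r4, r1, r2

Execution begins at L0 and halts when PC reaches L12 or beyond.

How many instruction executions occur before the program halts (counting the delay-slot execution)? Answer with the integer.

PC=0  slt  r3, r2, r2        | r0=0 r1=12 r2=6 r3=0 r4=2
PC=1  bne  r0, r4, L11       | r0=0 r1=12 r2=6 r3=0 r4=2  [TAKEN]
PC=2  nor  r3, r3, r2        | r0=0 r1=12 r2=6 r3=65529 r4=2
PC=11 and  r4, r1, r2        | r0=0 r1=12 r2=6 r3=65529 r4=4

4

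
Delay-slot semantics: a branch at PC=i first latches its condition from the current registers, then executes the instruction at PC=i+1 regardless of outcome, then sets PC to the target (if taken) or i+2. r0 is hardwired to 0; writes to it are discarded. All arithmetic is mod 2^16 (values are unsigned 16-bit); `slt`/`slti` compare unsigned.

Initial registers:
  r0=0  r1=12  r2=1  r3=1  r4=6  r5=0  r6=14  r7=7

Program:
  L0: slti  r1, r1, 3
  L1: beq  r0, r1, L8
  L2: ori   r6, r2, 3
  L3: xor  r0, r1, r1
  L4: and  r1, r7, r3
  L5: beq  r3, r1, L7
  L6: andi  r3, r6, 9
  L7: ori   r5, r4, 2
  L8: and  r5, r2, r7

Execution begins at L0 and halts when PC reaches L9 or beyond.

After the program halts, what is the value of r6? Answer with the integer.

PC=0  slti  r1, r1, 3        | r0=0 r1=0 r2=1 r3=1 r4=6 r5=0 r6=14 r7=7
PC=1  beq  r0, r1, L8        | r0=0 r1=0 r2=1 r3=1 r4=6 r5=0 r6=14 r7=7  [TAKEN]
PC=2  ori   r6, r2, 3        | r0=0 r1=0 r2=1 r3=1 r4=6 r5=0 r6=3 r7=7
PC=8  and  r5, r2, r7        | r0=0 r1=0 r2=1 r3=1 r4=6 r5=1 r6=3 r7=7

3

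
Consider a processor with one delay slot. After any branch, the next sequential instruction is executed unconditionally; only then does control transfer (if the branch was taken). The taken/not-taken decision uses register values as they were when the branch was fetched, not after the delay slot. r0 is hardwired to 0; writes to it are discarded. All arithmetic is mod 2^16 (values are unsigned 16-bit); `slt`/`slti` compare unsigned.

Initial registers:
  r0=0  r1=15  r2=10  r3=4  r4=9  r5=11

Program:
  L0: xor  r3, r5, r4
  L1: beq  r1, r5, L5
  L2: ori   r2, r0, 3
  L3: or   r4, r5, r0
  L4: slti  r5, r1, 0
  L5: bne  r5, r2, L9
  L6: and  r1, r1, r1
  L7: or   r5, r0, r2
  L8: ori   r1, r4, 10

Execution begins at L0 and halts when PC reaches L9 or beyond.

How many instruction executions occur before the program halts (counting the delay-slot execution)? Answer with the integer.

7

PC=0  xor  r3, r5, r4        | r0=0 r1=15 r2=10 r3=2 r4=9 r5=11
PC=1  beq  r1, r5, L5        | r0=0 r1=15 r2=10 r3=2 r4=9 r5=11  [not taken]
PC=2  ori   r2, r0, 3        | r0=0 r1=15 r2=3 r3=2 r4=9 r5=11
PC=3  or   r4, r5, r0        | r0=0 r1=15 r2=3 r3=2 r4=11 r5=11
PC=4  slti  r5, r1, 0        | r0=0 r1=15 r2=3 r3=2 r4=11 r5=0
PC=5  bne  r5, r2, L9        | r0=0 r1=15 r2=3 r3=2 r4=11 r5=0  [TAKEN]
PC=6  and  r1, r1, r1        | r0=0 r1=15 r2=3 r3=2 r4=11 r5=0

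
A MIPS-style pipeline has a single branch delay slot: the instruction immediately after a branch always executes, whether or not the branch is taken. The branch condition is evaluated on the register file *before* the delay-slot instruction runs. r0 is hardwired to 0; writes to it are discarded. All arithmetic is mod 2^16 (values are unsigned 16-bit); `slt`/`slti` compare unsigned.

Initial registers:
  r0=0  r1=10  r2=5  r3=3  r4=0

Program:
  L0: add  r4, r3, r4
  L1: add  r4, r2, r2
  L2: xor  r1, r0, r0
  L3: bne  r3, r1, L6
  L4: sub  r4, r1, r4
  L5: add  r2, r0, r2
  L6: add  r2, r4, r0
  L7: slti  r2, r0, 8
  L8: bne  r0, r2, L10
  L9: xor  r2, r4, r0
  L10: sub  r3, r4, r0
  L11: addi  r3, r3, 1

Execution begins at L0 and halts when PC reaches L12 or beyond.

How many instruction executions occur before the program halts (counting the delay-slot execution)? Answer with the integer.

  step pc=0: add  r4, r3, r4  regs=(0,10,5,3,3)
  step pc=1: add  r4, r2, r2  regs=(0,10,5,3,10)
  step pc=2: xor  r1, r0, r0  regs=(0,0,5,3,10)
  step pc=3: bne  r3, r1, L6  cond=T  regs=(0,0,5,3,10)
  step pc=4: sub  r4, r1, r4  regs=(0,0,5,3,65526)
  step pc=6: add  r2, r4, r0  regs=(0,0,65526,3,65526)
  step pc=7: slti  r2, r0, 8  regs=(0,0,1,3,65526)
  step pc=8: bne  r0, r2, L10  cond=T  regs=(0,0,1,3,65526)
  step pc=9: xor  r2, r4, r0  regs=(0,0,65526,3,65526)
  step pc=10: sub  r3, r4, r0  regs=(0,0,65526,65526,65526)
  step pc=11: addi  r3, r3, 1  regs=(0,0,65526,65527,65526)

11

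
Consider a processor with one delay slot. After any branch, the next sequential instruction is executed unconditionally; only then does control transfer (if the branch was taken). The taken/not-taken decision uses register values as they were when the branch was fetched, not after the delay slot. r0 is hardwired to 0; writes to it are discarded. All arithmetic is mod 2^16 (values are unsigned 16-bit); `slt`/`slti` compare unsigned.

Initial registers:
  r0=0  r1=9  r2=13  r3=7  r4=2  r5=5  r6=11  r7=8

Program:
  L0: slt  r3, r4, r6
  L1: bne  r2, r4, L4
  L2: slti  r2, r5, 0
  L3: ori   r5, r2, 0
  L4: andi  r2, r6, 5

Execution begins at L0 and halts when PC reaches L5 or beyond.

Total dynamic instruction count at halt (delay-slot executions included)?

[0] slt  r3, r4, r6  →  {r0:0, r1:9, r2:13, r3:1, r4:2, r5:5, r6:11, r7:8}
[1] bne  r2, r4, L4  →  {r0:0, r1:9, r2:13, r3:1, r4:2, r5:5, r6:11, r7:8}  ⟨branch taken⟩
[2] slti  r2, r5, 0  →  {r0:0, r1:9, r2:0, r3:1, r4:2, r5:5, r6:11, r7:8}
[4] andi  r2, r6, 5  →  {r0:0, r1:9, r2:1, r3:1, r4:2, r5:5, r6:11, r7:8}

4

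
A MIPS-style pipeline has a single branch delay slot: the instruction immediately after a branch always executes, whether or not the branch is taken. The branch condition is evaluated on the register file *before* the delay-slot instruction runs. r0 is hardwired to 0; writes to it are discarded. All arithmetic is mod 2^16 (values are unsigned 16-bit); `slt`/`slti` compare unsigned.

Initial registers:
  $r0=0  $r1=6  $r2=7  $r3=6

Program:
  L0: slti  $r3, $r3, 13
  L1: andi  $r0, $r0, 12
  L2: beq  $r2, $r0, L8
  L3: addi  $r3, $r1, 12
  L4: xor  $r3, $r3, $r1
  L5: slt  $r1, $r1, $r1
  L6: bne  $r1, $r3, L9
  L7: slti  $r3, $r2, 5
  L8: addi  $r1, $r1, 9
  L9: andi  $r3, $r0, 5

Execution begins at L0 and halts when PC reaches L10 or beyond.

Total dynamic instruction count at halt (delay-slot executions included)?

[0] slti  $r3, $r3, 13  →  {$r0:0, $r1:6, $r2:7, $r3:1}
[1] andi  $r0, $r0, 12  →  {$r0:0, $r1:6, $r2:7, $r3:1}
[2] beq  $r2, $r0, L8  →  {$r0:0, $r1:6, $r2:7, $r3:1}  ⟨branch fallthrough⟩
[3] addi  $r3, $r1, 12  →  {$r0:0, $r1:6, $r2:7, $r3:18}
[4] xor  $r3, $r3, $r1  →  {$r0:0, $r1:6, $r2:7, $r3:20}
[5] slt  $r1, $r1, $r1  →  {$r0:0, $r1:0, $r2:7, $r3:20}
[6] bne  $r1, $r3, L9  →  {$r0:0, $r1:0, $r2:7, $r3:20}  ⟨branch taken⟩
[7] slti  $r3, $r2, 5  →  {$r0:0, $r1:0, $r2:7, $r3:0}
[9] andi  $r3, $r0, 5  →  {$r0:0, $r1:0, $r2:7, $r3:0}

9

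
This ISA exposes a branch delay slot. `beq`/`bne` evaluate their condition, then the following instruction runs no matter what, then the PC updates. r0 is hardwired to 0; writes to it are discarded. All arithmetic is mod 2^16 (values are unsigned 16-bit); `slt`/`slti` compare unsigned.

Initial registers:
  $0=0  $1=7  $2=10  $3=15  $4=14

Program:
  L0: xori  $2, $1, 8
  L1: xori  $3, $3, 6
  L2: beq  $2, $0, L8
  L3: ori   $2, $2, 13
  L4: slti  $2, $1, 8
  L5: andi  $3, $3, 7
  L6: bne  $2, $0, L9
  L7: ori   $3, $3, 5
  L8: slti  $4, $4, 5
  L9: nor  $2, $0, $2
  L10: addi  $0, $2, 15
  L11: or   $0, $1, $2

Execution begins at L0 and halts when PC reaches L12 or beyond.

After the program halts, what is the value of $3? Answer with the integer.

#0 xori  $2, $1, 8 ; 0/7/15/15/14
#1 xori  $3, $3, 6 ; 0/7/15/9/14
#2 beq  $2, $0, L8 ; 0/7/15/9/14 ; →fallthru
#3 ori   $2, $2, 13 ; 0/7/15/9/14
#4 slti  $2, $1, 8 ; 0/7/1/9/14
#5 andi  $3, $3, 7 ; 0/7/1/1/14
#6 bne  $2, $0, L9 ; 0/7/1/1/14 ; →target
#7 ori   $3, $3, 5 ; 0/7/1/5/14
#9 nor  $2, $0, $2 ; 0/7/65534/5/14
#10 addi  $0, $2, 15 ; 0/7/65534/5/14
#11 or   $0, $1, $2 ; 0/7/65534/5/14

5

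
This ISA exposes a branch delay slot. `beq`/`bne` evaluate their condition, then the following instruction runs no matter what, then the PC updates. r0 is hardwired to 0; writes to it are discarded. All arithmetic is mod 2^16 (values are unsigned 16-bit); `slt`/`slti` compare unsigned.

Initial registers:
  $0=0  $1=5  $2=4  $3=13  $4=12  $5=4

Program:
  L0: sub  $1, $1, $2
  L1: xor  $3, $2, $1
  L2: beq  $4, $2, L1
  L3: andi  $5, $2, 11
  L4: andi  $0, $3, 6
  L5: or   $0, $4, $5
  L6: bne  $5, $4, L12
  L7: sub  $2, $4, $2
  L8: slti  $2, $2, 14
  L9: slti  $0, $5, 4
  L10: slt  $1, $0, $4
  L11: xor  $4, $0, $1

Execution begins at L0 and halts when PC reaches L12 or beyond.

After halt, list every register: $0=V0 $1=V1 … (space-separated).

[0] sub  $1, $1, $2  →  {$0:0, $1:1, $2:4, $3:13, $4:12, $5:4}
[1] xor  $3, $2, $1  →  {$0:0, $1:1, $2:4, $3:5, $4:12, $5:4}
[2] beq  $4, $2, L1  →  {$0:0, $1:1, $2:4, $3:5, $4:12, $5:4}  ⟨branch fallthrough⟩
[3] andi  $5, $2, 11  →  {$0:0, $1:1, $2:4, $3:5, $4:12, $5:0}
[4] andi  $0, $3, 6  →  {$0:0, $1:1, $2:4, $3:5, $4:12, $5:0}
[5] or   $0, $4, $5  →  {$0:0, $1:1, $2:4, $3:5, $4:12, $5:0}
[6] bne  $5, $4, L12  →  {$0:0, $1:1, $2:4, $3:5, $4:12, $5:0}  ⟨branch taken⟩
[7] sub  $2, $4, $2  →  {$0:0, $1:1, $2:8, $3:5, $4:12, $5:0}

$0=0 $1=1 $2=8 $3=5 $4=12 $5=0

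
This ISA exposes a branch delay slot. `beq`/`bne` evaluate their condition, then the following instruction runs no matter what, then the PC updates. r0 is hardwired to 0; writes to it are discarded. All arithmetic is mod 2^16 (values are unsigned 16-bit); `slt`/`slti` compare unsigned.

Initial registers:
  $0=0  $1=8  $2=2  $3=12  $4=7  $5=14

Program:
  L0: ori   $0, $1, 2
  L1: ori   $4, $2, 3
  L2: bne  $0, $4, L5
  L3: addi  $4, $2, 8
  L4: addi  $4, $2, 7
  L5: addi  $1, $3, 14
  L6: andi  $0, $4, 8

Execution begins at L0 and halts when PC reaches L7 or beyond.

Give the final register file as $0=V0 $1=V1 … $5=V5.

$0=0 $1=26 $2=2 $3=12 $4=10 $5=14

  step pc=0: ori   $0, $1, 2  regs=(0,8,2,12,7,14)
  step pc=1: ori   $4, $2, 3  regs=(0,8,2,12,3,14)
  step pc=2: bne  $0, $4, L5  cond=T  regs=(0,8,2,12,3,14)
  step pc=3: addi  $4, $2, 8  regs=(0,8,2,12,10,14)
  step pc=5: addi  $1, $3, 14  regs=(0,26,2,12,10,14)
  step pc=6: andi  $0, $4, 8  regs=(0,26,2,12,10,14)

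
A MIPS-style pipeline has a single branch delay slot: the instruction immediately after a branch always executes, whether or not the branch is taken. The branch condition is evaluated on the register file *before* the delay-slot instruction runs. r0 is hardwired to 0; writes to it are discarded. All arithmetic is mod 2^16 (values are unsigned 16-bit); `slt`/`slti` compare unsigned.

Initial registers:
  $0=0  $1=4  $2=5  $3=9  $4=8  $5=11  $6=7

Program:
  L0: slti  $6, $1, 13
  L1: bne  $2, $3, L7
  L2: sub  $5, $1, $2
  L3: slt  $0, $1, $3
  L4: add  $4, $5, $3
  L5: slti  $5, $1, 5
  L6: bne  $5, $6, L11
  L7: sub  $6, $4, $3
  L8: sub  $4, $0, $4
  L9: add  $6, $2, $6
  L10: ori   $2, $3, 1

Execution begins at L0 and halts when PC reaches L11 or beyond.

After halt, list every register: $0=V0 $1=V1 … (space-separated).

$0=0 $1=4 $2=9 $3=9 $4=65528 $5=65535 $6=4

[0] slti  $6, $1, 13  →  {$0:0, $1:4, $2:5, $3:9, $4:8, $5:11, $6:1}
[1] bne  $2, $3, L7  →  {$0:0, $1:4, $2:5, $3:9, $4:8, $5:11, $6:1}  ⟨branch taken⟩
[2] sub  $5, $1, $2  →  {$0:0, $1:4, $2:5, $3:9, $4:8, $5:65535, $6:1}
[7] sub  $6, $4, $3  →  {$0:0, $1:4, $2:5, $3:9, $4:8, $5:65535, $6:65535}
[8] sub  $4, $0, $4  →  {$0:0, $1:4, $2:5, $3:9, $4:65528, $5:65535, $6:65535}
[9] add  $6, $2, $6  →  {$0:0, $1:4, $2:5, $3:9, $4:65528, $5:65535, $6:4}
[10] ori   $2, $3, 1  →  {$0:0, $1:4, $2:9, $3:9, $4:65528, $5:65535, $6:4}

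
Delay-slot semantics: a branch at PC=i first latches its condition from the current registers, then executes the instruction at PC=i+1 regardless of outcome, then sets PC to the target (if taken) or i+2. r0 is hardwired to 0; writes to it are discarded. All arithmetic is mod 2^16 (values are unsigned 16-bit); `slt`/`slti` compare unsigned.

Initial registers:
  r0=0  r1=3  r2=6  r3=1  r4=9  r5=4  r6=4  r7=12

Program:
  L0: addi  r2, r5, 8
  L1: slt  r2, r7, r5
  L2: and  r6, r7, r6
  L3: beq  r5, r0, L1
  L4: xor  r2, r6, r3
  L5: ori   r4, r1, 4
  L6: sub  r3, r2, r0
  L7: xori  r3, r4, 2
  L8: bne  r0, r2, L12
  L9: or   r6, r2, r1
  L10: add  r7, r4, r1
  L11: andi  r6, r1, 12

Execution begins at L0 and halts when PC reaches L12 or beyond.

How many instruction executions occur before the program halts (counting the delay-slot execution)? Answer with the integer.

#0 addi  r2, r5, 8 ; 0/3/12/1/9/4/4/12
#1 slt  r2, r7, r5 ; 0/3/0/1/9/4/4/12
#2 and  r6, r7, r6 ; 0/3/0/1/9/4/4/12
#3 beq  r5, r0, L1 ; 0/3/0/1/9/4/4/12 ; →fallthru
#4 xor  r2, r6, r3 ; 0/3/5/1/9/4/4/12
#5 ori   r4, r1, 4 ; 0/3/5/1/7/4/4/12
#6 sub  r3, r2, r0 ; 0/3/5/5/7/4/4/12
#7 xori  r3, r4, 2 ; 0/3/5/5/7/4/4/12
#8 bne  r0, r2, L12 ; 0/3/5/5/7/4/4/12 ; →target
#9 or   r6, r2, r1 ; 0/3/5/5/7/4/7/12

10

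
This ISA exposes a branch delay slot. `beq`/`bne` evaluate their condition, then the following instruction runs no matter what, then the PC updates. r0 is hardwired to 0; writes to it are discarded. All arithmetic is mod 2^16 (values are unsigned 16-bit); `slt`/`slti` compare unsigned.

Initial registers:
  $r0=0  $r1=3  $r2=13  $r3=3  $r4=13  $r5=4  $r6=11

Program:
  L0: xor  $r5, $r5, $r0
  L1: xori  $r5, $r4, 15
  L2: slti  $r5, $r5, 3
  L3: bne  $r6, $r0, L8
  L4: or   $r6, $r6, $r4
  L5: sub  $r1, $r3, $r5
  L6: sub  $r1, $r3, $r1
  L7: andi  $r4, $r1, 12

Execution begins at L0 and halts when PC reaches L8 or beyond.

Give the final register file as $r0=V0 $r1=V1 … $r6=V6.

[0] xor  $r5, $r5, $r0  →  {$r0:0, $r1:3, $r2:13, $r3:3, $r4:13, $r5:4, $r6:11}
[1] xori  $r5, $r4, 15  →  {$r0:0, $r1:3, $r2:13, $r3:3, $r4:13, $r5:2, $r6:11}
[2] slti  $r5, $r5, 3  →  {$r0:0, $r1:3, $r2:13, $r3:3, $r4:13, $r5:1, $r6:11}
[3] bne  $r6, $r0, L8  →  {$r0:0, $r1:3, $r2:13, $r3:3, $r4:13, $r5:1, $r6:11}  ⟨branch taken⟩
[4] or   $r6, $r6, $r4  →  {$r0:0, $r1:3, $r2:13, $r3:3, $r4:13, $r5:1, $r6:15}

$r0=0 $r1=3 $r2=13 $r3=3 $r4=13 $r5=1 $r6=15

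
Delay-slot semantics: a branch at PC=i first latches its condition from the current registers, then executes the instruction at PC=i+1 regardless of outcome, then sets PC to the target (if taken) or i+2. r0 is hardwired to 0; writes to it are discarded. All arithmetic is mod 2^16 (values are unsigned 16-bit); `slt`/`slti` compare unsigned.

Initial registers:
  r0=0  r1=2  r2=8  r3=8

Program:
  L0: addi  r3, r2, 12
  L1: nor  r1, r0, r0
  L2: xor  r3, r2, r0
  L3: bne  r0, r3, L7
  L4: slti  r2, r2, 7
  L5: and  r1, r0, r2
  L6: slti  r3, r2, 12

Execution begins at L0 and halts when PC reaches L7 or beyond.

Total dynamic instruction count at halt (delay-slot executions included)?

#0 addi  r3, r2, 12 ; 0/2/8/20
#1 nor  r1, r0, r0 ; 0/65535/8/20
#2 xor  r3, r2, r0 ; 0/65535/8/8
#3 bne  r0, r3, L7 ; 0/65535/8/8 ; →target
#4 slti  r2, r2, 7 ; 0/65535/0/8

5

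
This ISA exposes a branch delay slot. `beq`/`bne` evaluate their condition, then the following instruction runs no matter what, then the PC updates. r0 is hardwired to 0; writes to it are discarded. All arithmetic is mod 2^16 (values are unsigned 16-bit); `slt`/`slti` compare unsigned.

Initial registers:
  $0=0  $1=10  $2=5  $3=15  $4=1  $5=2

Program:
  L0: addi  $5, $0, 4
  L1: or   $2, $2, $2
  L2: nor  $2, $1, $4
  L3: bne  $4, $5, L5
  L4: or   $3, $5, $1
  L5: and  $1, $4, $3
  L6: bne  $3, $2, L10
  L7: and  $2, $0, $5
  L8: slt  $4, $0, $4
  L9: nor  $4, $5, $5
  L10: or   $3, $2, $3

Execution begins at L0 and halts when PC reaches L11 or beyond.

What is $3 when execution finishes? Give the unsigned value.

14

[0] addi  $5, $0, 4  →  {$0:0, $1:10, $2:5, $3:15, $4:1, $5:4}
[1] or   $2, $2, $2  →  {$0:0, $1:10, $2:5, $3:15, $4:1, $5:4}
[2] nor  $2, $1, $4  →  {$0:0, $1:10, $2:65524, $3:15, $4:1, $5:4}
[3] bne  $4, $5, L5  →  {$0:0, $1:10, $2:65524, $3:15, $4:1, $5:4}  ⟨branch taken⟩
[4] or   $3, $5, $1  →  {$0:0, $1:10, $2:65524, $3:14, $4:1, $5:4}
[5] and  $1, $4, $3  →  {$0:0, $1:0, $2:65524, $3:14, $4:1, $5:4}
[6] bne  $3, $2, L10  →  {$0:0, $1:0, $2:65524, $3:14, $4:1, $5:4}  ⟨branch taken⟩
[7] and  $2, $0, $5  →  {$0:0, $1:0, $2:0, $3:14, $4:1, $5:4}
[10] or   $3, $2, $3  →  {$0:0, $1:0, $2:0, $3:14, $4:1, $5:4}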